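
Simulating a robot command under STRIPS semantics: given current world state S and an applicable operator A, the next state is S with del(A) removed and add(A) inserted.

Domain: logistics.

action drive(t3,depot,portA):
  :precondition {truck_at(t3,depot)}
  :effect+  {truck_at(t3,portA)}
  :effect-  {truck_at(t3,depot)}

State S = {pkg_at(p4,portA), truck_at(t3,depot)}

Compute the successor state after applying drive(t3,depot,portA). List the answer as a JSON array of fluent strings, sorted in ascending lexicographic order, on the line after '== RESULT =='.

Progress:
  pre ⊆ S: {truck_at(t3,depot)} ⊆ S  — applicable
  S \ del = {pkg_at(p4,portA)}
  ∪ add   = {pkg_at(p4,portA), truck_at(t3,portA)}

== RESULT ==
["pkg_at(p4,portA)", "truck_at(t3,portA)"]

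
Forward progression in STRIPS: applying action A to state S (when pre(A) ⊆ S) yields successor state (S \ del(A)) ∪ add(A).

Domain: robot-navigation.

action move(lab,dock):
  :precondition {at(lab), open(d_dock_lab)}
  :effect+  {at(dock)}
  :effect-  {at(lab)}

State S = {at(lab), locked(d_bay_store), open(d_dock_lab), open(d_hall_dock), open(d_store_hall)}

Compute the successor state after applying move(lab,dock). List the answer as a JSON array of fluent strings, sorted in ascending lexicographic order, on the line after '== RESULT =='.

Progress:
  pre ⊆ S: {at(lab), open(d_dock_lab)} ⊆ S  — applicable
  S \ del = {locked(d_bay_store), open(d_dock_lab), open(d_hall_dock), open(d_store_hall)}
  ∪ add   = {at(dock), locked(d_bay_store), open(d_dock_lab), open(d_hall_dock), open(d_store_hall)}

== RESULT ==
["at(dock)", "locked(d_bay_store)", "open(d_dock_lab)", "open(d_hall_dock)", "open(d_store_hall)"]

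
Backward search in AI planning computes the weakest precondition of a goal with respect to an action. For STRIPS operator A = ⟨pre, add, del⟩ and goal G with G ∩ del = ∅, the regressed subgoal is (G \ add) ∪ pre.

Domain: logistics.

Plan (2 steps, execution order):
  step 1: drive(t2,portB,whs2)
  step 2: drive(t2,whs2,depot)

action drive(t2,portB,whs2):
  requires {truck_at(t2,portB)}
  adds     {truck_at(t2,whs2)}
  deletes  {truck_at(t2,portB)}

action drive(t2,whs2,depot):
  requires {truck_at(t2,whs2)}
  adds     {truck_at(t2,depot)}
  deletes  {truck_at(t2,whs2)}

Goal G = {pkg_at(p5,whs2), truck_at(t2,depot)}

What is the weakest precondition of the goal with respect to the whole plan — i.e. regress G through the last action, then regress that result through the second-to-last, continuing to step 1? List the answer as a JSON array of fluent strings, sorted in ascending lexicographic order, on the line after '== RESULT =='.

Work backward from the goal:
  through step 2 (drive(t2,whs2,depot)): drop {truck_at(t2,depot)}, keep {pkg_at(p5,whs2)}, require {truck_at(t2,whs2)}
    → {pkg_at(p5,whs2), truck_at(t2,whs2)}
  through step 1 (drive(t2,portB,whs2)): drop {truck_at(t2,whs2)}, keep {pkg_at(p5,whs2)}, require {truck_at(t2,portB)}
    → {pkg_at(p5,whs2), truck_at(t2,portB)}

== RESULT ==
["pkg_at(p5,whs2)", "truck_at(t2,portB)"]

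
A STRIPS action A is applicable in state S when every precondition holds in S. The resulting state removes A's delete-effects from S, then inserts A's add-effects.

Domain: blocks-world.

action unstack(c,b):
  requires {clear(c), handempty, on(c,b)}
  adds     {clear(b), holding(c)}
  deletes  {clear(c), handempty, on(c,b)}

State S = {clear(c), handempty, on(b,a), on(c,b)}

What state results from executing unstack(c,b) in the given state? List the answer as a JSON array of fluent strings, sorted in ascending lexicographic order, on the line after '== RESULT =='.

Compute (S \ del) ∪ add:
  pre ⊆ S: {clear(c), handempty, on(c,b)} ⊆ S  — applicable
  S \ del = {on(b,a)}
  ∪ add   = {clear(b), holding(c), on(b,a)}

== RESULT ==
["clear(b)", "holding(c)", "on(b,a)"]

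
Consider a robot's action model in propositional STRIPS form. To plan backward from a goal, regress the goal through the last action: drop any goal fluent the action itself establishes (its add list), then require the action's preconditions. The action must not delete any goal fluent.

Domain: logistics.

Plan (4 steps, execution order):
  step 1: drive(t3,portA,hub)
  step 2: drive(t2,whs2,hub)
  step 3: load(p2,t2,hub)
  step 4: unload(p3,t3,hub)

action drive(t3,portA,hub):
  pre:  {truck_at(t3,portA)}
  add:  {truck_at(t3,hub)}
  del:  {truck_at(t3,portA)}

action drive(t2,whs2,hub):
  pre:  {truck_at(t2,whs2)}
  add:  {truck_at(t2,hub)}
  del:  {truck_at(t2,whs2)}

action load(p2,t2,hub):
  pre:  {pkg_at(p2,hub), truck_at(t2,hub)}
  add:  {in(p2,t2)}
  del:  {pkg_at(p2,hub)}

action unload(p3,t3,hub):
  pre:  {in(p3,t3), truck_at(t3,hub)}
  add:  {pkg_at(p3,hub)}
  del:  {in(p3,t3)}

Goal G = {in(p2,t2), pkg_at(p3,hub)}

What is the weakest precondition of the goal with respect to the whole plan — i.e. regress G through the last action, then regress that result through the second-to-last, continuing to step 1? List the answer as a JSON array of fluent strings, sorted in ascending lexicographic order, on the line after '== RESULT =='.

Regress step by step:
  through step 4 (unload(p3,t3,hub)): drop {pkg_at(p3,hub)}, keep {in(p2,t2)}, require {in(p3,t3), truck_at(t3,hub)}
    → {in(p2,t2), in(p3,t3), truck_at(t3,hub)}
  through step 3 (load(p2,t2,hub)): drop {in(p2,t2)}, keep {in(p3,t3), truck_at(t3,hub)}, require {pkg_at(p2,hub), truck_at(t2,hub)}
    → {in(p3,t3), pkg_at(p2,hub), truck_at(t2,hub), truck_at(t3,hub)}
  through step 2 (drive(t2,whs2,hub)): drop {truck_at(t2,hub)}, keep {in(p3,t3), pkg_at(p2,hub), truck_at(t3,hub)}, require {truck_at(t2,whs2)}
    → {in(p3,t3), pkg_at(p2,hub), truck_at(t2,whs2), truck_at(t3,hub)}
  through step 1 (drive(t3,portA,hub)): drop {truck_at(t3,hub)}, keep {in(p3,t3), pkg_at(p2,hub), truck_at(t2,whs2)}, require {truck_at(t3,portA)}
    → {in(p3,t3), pkg_at(p2,hub), truck_at(t2,whs2), truck_at(t3,portA)}

== RESULT ==
["in(p3,t3)", "pkg_at(p2,hub)", "truck_at(t2,whs2)", "truck_at(t3,portA)"]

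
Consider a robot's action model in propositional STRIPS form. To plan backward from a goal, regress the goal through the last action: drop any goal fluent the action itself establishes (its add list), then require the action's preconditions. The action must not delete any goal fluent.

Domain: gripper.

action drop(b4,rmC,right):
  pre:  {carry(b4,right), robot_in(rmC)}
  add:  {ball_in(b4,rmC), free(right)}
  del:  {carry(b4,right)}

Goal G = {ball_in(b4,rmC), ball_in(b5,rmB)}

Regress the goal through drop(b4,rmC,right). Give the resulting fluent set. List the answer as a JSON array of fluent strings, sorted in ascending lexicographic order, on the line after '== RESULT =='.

Regress:
  G ∩ del = {}  (empty — regression defined)
  G \ add = {ball_in(b4,rmC), ball_in(b5,rmB)} \ {ball_in(b4,rmC), free(right)} = {ball_in(b5,rmB)}
  ∪ pre   = {ball_in(b5,rmB)} ∪ {carry(b4,right), robot_in(rmC)}
          = {ball_in(b5,rmB), carry(b4,right), robot_in(rmC)}

== RESULT ==
["ball_in(b5,rmB)", "carry(b4,right)", "robot_in(rmC)"]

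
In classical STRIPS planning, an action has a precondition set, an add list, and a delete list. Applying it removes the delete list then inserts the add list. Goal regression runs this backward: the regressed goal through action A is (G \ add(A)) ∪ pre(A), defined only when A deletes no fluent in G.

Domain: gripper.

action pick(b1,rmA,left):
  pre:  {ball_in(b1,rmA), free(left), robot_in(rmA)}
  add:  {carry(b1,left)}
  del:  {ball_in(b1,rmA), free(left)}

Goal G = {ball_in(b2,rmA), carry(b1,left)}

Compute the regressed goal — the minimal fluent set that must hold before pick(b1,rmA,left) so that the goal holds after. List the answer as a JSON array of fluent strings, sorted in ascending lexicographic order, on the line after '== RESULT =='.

Compute (G \ add) ∪ pre:
  G ∩ del = {}  (empty — regression defined)
  G \ add = {ball_in(b2,rmA), carry(b1,left)} \ {carry(b1,left)} = {ball_in(b2,rmA)}
  ∪ pre   = {ball_in(b2,rmA)} ∪ {ball_in(b1,rmA), free(left), robot_in(rmA)}
          = {ball_in(b1,rmA), ball_in(b2,rmA), free(left), robot_in(rmA)}

== RESULT ==
["ball_in(b1,rmA)", "ball_in(b2,rmA)", "free(left)", "robot_in(rmA)"]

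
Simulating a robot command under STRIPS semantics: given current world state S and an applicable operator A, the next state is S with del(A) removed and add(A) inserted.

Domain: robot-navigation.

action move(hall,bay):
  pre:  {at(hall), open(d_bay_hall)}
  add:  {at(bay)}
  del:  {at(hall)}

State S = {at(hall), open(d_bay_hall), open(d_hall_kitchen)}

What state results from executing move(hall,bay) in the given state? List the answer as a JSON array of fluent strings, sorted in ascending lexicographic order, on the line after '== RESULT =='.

Progress:
  pre ⊆ S: {at(hall), open(d_bay_hall)} ⊆ S  — applicable
  S \ del = {open(d_bay_hall), open(d_hall_kitchen)}
  ∪ add   = {at(bay), open(d_bay_hall), open(d_hall_kitchen)}

== RESULT ==
["at(bay)", "open(d_bay_hall)", "open(d_hall_kitchen)"]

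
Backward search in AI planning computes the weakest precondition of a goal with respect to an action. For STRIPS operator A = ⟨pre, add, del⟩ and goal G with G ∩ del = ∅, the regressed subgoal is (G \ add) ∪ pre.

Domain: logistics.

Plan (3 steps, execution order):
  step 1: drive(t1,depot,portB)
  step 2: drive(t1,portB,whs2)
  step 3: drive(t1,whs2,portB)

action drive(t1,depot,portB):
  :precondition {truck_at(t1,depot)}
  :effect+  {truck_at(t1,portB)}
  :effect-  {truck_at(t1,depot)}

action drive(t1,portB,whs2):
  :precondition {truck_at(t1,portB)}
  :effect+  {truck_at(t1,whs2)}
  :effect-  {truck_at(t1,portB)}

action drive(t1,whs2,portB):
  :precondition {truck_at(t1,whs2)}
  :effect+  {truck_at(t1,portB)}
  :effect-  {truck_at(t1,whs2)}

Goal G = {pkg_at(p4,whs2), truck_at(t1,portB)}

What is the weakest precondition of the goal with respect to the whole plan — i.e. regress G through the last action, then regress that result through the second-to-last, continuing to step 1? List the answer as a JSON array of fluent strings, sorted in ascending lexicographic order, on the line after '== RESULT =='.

Regress step by step:
  through step 3 (drive(t1,whs2,portB)): drop {truck_at(t1,portB)}, keep {pkg_at(p4,whs2)}, require {truck_at(t1,whs2)}
    → {pkg_at(p4,whs2), truck_at(t1,whs2)}
  through step 2 (drive(t1,portB,whs2)): drop {truck_at(t1,whs2)}, keep {pkg_at(p4,whs2)}, require {truck_at(t1,portB)}
    → {pkg_at(p4,whs2), truck_at(t1,portB)}
  through step 1 (drive(t1,depot,portB)): drop {truck_at(t1,portB)}, keep {pkg_at(p4,whs2)}, require {truck_at(t1,depot)}
    → {pkg_at(p4,whs2), truck_at(t1,depot)}

== RESULT ==
["pkg_at(p4,whs2)", "truck_at(t1,depot)"]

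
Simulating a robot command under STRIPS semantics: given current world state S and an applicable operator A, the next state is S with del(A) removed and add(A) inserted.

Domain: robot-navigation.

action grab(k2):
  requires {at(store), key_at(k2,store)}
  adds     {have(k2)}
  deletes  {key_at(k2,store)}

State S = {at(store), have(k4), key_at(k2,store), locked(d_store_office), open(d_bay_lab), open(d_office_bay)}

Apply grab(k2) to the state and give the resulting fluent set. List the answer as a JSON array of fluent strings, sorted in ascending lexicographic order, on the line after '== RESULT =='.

Compute (S \ del) ∪ add:
  pre ⊆ S: {at(store), key_at(k2,store)} ⊆ S  — applicable
  S \ del = {at(store), have(k4), locked(d_store_office), open(d_bay_lab), open(d_office_bay)}
  ∪ add   = {at(store), have(k2), have(k4), locked(d_store_office), open(d_bay_lab), open(d_office_bay)}

== RESULT ==
["at(store)", "have(k2)", "have(k4)", "locked(d_store_office)", "open(d_bay_lab)", "open(d_office_bay)"]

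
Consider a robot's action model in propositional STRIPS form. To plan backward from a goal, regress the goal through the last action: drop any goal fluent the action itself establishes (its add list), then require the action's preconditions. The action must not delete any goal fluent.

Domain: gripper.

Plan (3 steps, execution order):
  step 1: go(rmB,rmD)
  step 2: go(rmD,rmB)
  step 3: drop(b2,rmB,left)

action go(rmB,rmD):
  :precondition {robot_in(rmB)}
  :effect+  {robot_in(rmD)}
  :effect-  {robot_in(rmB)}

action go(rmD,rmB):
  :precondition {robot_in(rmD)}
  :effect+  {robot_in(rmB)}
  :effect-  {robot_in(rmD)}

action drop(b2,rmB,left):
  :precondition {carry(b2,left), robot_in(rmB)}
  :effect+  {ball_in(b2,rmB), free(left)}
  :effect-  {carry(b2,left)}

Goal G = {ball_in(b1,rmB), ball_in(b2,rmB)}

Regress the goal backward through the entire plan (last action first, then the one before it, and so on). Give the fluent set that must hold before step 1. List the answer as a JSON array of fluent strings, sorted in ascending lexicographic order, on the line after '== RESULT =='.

Work backward from the goal:
  through step 3 (drop(b2,rmB,left)): drop {ball_in(b2,rmB)}, keep {ball_in(b1,rmB)}, require {carry(b2,left), robot_in(rmB)}
    → {ball_in(b1,rmB), carry(b2,left), robot_in(rmB)}
  through step 2 (go(rmD,rmB)): drop {robot_in(rmB)}, keep {ball_in(b1,rmB), carry(b2,left)}, require {robot_in(rmD)}
    → {ball_in(b1,rmB), carry(b2,left), robot_in(rmD)}
  through step 1 (go(rmB,rmD)): drop {robot_in(rmD)}, keep {ball_in(b1,rmB), carry(b2,left)}, require {robot_in(rmB)}
    → {ball_in(b1,rmB), carry(b2,left), robot_in(rmB)}

== RESULT ==
["ball_in(b1,rmB)", "carry(b2,left)", "robot_in(rmB)"]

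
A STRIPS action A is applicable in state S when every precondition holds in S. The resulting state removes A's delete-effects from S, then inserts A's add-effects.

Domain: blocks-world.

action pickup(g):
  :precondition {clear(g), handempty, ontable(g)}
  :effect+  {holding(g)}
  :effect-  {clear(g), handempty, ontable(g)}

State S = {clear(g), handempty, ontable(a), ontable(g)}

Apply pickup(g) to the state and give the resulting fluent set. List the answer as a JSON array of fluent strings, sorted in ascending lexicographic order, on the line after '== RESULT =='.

Progress:
  pre ⊆ S: {clear(g), handempty, ontable(g)} ⊆ S  — applicable
  S \ del = {ontable(a)}
  ∪ add   = {holding(g), ontable(a)}

== RESULT ==
["holding(g)", "ontable(a)"]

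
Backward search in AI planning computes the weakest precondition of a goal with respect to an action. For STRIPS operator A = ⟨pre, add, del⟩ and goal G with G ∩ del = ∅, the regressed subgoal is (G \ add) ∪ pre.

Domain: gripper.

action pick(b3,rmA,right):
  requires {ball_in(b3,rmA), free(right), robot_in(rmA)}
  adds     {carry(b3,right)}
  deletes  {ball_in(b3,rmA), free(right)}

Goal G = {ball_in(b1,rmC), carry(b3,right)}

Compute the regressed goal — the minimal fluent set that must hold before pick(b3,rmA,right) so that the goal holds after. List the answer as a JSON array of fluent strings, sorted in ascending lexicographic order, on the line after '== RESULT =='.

Compute (G \ add) ∪ pre:
  G ∩ del = {}  (empty — regression defined)
  G \ add = {ball_in(b1,rmC), carry(b3,right)} \ {carry(b3,right)} = {ball_in(b1,rmC)}
  ∪ pre   = {ball_in(b1,rmC)} ∪ {ball_in(b3,rmA), free(right), robot_in(rmA)}
          = {ball_in(b1,rmC), ball_in(b3,rmA), free(right), robot_in(rmA)}

== RESULT ==
["ball_in(b1,rmC)", "ball_in(b3,rmA)", "free(right)", "robot_in(rmA)"]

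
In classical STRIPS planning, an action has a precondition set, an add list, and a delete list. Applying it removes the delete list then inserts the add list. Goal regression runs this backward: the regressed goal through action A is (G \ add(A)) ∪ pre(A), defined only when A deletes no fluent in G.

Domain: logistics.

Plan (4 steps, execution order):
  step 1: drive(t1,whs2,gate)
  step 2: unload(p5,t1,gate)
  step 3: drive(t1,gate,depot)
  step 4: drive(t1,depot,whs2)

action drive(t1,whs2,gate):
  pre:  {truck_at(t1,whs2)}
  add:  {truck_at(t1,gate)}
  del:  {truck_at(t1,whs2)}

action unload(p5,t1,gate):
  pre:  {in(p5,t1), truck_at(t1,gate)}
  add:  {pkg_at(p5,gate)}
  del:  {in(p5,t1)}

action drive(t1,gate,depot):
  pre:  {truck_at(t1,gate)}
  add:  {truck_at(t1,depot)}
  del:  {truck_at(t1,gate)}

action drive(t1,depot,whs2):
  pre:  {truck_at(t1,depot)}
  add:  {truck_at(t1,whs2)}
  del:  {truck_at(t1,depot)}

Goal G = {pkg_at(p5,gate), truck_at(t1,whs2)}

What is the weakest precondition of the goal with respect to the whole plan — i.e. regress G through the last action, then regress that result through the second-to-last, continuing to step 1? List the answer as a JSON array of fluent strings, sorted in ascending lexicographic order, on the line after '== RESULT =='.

Regress step by step:
  through step 4 (drive(t1,depot,whs2)): drop {truck_at(t1,whs2)}, keep {pkg_at(p5,gate)}, require {truck_at(t1,depot)}
    → {pkg_at(p5,gate), truck_at(t1,depot)}
  through step 3 (drive(t1,gate,depot)): drop {truck_at(t1,depot)}, keep {pkg_at(p5,gate)}, require {truck_at(t1,gate)}
    → {pkg_at(p5,gate), truck_at(t1,gate)}
  through step 2 (unload(p5,t1,gate)): drop {pkg_at(p5,gate)}, keep {truck_at(t1,gate)}, require {in(p5,t1), truck_at(t1,gate)}
    → {in(p5,t1), truck_at(t1,gate)}
  through step 1 (drive(t1,whs2,gate)): drop {truck_at(t1,gate)}, keep {in(p5,t1)}, require {truck_at(t1,whs2)}
    → {in(p5,t1), truck_at(t1,whs2)}

== RESULT ==
["in(p5,t1)", "truck_at(t1,whs2)"]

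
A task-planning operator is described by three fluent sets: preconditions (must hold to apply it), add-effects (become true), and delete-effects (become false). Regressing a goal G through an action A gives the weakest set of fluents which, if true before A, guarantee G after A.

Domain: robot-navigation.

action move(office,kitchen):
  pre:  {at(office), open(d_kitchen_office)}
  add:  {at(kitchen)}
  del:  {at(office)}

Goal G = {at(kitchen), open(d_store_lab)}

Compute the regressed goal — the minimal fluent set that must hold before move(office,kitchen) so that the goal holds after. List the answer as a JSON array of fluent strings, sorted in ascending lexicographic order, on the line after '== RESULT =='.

Compute (G \ add) ∪ pre:
  G ∩ del = {}  (empty — regression defined)
  G \ add = {at(kitchen), open(d_store_lab)} \ {at(kitchen)} = {open(d_store_lab)}
  ∪ pre   = {open(d_store_lab)} ∪ {at(office), open(d_kitchen_office)}
          = {at(office), open(d_kitchen_office), open(d_store_lab)}

== RESULT ==
["at(office)", "open(d_kitchen_office)", "open(d_store_lab)"]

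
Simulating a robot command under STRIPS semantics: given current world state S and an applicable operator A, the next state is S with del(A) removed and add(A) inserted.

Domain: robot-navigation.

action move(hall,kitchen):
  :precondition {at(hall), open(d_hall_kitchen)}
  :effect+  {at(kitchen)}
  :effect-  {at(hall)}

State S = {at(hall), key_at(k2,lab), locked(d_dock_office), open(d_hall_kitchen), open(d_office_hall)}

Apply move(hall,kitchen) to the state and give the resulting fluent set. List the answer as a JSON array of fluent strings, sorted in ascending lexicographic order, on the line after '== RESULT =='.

Progress:
  pre ⊆ S: {at(hall), open(d_hall_kitchen)} ⊆ S  — applicable
  S \ del = {key_at(k2,lab), locked(d_dock_office), open(d_hall_kitchen), open(d_office_hall)}
  ∪ add   = {at(kitchen), key_at(k2,lab), locked(d_dock_office), open(d_hall_kitchen), open(d_office_hall)}

== RESULT ==
["at(kitchen)", "key_at(k2,lab)", "locked(d_dock_office)", "open(d_hall_kitchen)", "open(d_office_hall)"]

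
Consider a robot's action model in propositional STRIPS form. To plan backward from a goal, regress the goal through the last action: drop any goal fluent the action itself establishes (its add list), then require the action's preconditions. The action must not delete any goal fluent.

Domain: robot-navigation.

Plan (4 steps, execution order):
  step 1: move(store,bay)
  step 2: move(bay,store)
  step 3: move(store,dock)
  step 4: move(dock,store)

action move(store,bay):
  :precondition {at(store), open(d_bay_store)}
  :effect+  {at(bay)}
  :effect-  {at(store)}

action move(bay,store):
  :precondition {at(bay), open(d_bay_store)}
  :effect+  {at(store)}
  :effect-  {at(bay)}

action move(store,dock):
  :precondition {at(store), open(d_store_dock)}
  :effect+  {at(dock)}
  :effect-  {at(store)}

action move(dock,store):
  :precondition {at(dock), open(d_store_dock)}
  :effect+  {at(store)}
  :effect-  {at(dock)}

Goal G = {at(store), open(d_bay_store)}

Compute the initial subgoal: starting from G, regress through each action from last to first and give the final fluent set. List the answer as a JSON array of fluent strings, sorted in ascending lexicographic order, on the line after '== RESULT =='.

Work backward from the goal:
  through step 4 (move(dock,store)): drop {at(store)}, keep {open(d_bay_store)}, require {at(dock), open(d_store_dock)}
    → {at(dock), open(d_bay_store), open(d_store_dock)}
  through step 3 (move(store,dock)): drop {at(dock)}, keep {open(d_bay_store), open(d_store_dock)}, require {at(store), open(d_store_dock)}
    → {at(store), open(d_bay_store), open(d_store_dock)}
  through step 2 (move(bay,store)): drop {at(store)}, keep {open(d_bay_store), open(d_store_dock)}, require {at(bay), open(d_bay_store)}
    → {at(bay), open(d_bay_store), open(d_store_dock)}
  through step 1 (move(store,bay)): drop {at(bay)}, keep {open(d_bay_store), open(d_store_dock)}, require {at(store), open(d_bay_store)}
    → {at(store), open(d_bay_store), open(d_store_dock)}

== RESULT ==
["at(store)", "open(d_bay_store)", "open(d_store_dock)"]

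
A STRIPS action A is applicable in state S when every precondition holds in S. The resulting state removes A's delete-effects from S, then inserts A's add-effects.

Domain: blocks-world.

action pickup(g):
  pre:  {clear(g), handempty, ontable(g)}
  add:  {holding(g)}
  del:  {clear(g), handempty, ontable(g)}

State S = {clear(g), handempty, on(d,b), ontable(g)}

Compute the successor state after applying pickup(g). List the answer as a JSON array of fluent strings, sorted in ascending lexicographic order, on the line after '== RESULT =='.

Progress:
  pre ⊆ S: {clear(g), handempty, ontable(g)} ⊆ S  — applicable
  S \ del = {on(d,b)}
  ∪ add   = {holding(g), on(d,b)}

== RESULT ==
["holding(g)", "on(d,b)"]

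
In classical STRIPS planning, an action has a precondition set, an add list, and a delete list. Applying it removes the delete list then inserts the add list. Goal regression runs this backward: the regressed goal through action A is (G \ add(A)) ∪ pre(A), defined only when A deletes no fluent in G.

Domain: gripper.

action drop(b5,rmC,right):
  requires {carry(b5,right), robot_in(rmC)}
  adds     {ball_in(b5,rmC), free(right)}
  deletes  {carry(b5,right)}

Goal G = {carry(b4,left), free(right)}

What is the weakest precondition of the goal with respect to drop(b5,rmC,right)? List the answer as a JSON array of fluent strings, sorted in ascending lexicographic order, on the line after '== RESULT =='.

Regress:
  G ∩ del = {}  (empty — regression defined)
  G \ add = {carry(b4,left), free(right)} \ {ball_in(b5,rmC), free(right)} = {carry(b4,left)}
  ∪ pre   = {carry(b4,left)} ∪ {carry(b5,right), robot_in(rmC)}
          = {carry(b4,left), carry(b5,right), robot_in(rmC)}

== RESULT ==
["carry(b4,left)", "carry(b5,right)", "robot_in(rmC)"]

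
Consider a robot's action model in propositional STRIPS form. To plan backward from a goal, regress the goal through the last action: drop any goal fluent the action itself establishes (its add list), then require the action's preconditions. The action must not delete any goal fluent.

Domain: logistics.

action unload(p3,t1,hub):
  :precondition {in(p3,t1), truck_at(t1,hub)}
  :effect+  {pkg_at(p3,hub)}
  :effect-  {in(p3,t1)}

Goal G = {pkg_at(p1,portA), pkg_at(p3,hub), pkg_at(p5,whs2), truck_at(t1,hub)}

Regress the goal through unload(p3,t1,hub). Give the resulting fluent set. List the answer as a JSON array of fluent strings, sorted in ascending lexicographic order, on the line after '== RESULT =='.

Compute (G \ add) ∪ pre:
  G ∩ del = {}  (empty — regression defined)
  G \ add = {pkg_at(p1,portA), pkg_at(p3,hub), pkg_at(p5,whs2), truck_at(t1,hub)} \ {pkg_at(p3,hub)} = {pkg_at(p1,portA), pkg_at(p5,whs2), truck_at(t1,hub)}
  ∪ pre   = {pkg_at(p1,portA), pkg_at(p5,whs2), truck_at(t1,hub)} ∪ {in(p3,t1), truck_at(t1,hub)}
          = {in(p3,t1), pkg_at(p1,portA), pkg_at(p5,whs2), truck_at(t1,hub)}

== RESULT ==
["in(p3,t1)", "pkg_at(p1,portA)", "pkg_at(p5,whs2)", "truck_at(t1,hub)"]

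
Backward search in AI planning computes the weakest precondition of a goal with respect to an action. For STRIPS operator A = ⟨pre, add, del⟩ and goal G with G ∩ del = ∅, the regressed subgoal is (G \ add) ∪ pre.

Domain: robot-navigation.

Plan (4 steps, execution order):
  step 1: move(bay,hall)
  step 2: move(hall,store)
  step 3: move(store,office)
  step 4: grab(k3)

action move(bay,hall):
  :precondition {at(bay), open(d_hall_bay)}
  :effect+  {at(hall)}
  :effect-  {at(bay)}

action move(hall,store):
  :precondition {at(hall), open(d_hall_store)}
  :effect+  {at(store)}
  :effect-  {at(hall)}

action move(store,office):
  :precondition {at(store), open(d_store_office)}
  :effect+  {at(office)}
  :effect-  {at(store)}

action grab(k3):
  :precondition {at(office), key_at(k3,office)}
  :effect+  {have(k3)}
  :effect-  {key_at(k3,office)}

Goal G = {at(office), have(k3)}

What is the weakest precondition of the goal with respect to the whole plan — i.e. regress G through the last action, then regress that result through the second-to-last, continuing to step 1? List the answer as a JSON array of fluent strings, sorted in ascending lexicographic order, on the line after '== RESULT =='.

Regress step by step:
  through step 4 (grab(k3)): drop {have(k3)}, keep {at(office)}, require {at(office), key_at(k3,office)}
    → {at(office), key_at(k3,office)}
  through step 3 (move(store,office)): drop {at(office)}, keep {key_at(k3,office)}, require {at(store), open(d_store_office)}
    → {at(store), key_at(k3,office), open(d_store_office)}
  through step 2 (move(hall,store)): drop {at(store)}, keep {key_at(k3,office), open(d_store_office)}, require {at(hall), open(d_hall_store)}
    → {at(hall), key_at(k3,office), open(d_hall_store), open(d_store_office)}
  through step 1 (move(bay,hall)): drop {at(hall)}, keep {key_at(k3,office), open(d_hall_store), open(d_store_office)}, require {at(bay), open(d_hall_bay)}
    → {at(bay), key_at(k3,office), open(d_hall_bay), open(d_hall_store), open(d_store_office)}

== RESULT ==
["at(bay)", "key_at(k3,office)", "open(d_hall_bay)", "open(d_hall_store)", "open(d_store_office)"]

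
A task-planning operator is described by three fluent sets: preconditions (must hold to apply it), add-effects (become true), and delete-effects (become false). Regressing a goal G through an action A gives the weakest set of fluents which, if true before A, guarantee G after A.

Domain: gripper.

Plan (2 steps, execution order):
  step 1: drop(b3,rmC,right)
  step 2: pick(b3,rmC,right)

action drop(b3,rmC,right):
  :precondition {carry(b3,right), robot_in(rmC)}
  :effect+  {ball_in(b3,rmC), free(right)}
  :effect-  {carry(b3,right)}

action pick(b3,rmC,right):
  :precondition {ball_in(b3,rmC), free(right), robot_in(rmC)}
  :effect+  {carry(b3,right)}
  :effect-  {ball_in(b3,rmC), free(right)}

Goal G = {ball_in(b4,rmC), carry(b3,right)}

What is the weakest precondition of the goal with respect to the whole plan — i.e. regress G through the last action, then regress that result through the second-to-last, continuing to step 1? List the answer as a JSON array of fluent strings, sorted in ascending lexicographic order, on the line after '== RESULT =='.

Regress step by step:
  through step 2 (pick(b3,rmC,right)): drop {carry(b3,right)}, keep {ball_in(b4,rmC)}, require {ball_in(b3,rmC), free(right), robot_in(rmC)}
    → {ball_in(b3,rmC), ball_in(b4,rmC), free(right), robot_in(rmC)}
  through step 1 (drop(b3,rmC,right)): drop {ball_in(b3,rmC), free(right)}, keep {ball_in(b4,rmC), robot_in(rmC)}, require {carry(b3,right), robot_in(rmC)}
    → {ball_in(b4,rmC), carry(b3,right), robot_in(rmC)}

== RESULT ==
["ball_in(b4,rmC)", "carry(b3,right)", "robot_in(rmC)"]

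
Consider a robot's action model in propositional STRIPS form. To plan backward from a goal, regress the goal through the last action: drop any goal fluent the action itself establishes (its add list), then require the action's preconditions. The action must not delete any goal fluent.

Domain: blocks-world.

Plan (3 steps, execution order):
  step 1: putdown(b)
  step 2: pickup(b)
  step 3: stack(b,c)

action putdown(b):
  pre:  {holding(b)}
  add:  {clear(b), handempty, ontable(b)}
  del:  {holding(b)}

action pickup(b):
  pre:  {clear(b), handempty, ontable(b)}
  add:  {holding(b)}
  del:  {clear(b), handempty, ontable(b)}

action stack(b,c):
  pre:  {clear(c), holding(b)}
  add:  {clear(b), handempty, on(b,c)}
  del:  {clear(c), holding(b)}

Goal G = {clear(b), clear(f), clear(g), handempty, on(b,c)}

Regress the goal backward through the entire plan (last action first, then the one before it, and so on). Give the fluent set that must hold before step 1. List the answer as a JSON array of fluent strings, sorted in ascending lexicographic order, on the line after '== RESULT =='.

Work backward from the goal:
  through step 3 (stack(b,c)): drop {clear(b), handempty, on(b,c)}, keep {clear(f), clear(g)}, require {clear(c), holding(b)}
    → {clear(c), clear(f), clear(g), holding(b)}
  through step 2 (pickup(b)): drop {holding(b)}, keep {clear(c), clear(f), clear(g)}, require {clear(b), handempty, ontable(b)}
    → {clear(b), clear(c), clear(f), clear(g), handempty, ontable(b)}
  through step 1 (putdown(b)): drop {clear(b), handempty, ontable(b)}, keep {clear(c), clear(f), clear(g)}, require {holding(b)}
    → {clear(c), clear(f), clear(g), holding(b)}

== RESULT ==
["clear(c)", "clear(f)", "clear(g)", "holding(b)"]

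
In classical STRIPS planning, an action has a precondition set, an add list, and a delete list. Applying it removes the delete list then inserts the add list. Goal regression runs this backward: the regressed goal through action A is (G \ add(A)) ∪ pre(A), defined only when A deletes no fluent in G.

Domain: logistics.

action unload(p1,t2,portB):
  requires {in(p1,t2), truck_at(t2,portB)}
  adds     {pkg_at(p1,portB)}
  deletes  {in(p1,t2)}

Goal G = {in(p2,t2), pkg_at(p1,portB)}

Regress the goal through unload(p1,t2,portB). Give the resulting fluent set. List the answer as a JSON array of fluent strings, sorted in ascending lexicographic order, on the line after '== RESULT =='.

Compute (G \ add) ∪ pre:
  G ∩ del = {}  (empty — regression defined)
  G \ add = {in(p2,t2), pkg_at(p1,portB)} \ {pkg_at(p1,portB)} = {in(p2,t2)}
  ∪ pre   = {in(p2,t2)} ∪ {in(p1,t2), truck_at(t2,portB)}
          = {in(p1,t2), in(p2,t2), truck_at(t2,portB)}

== RESULT ==
["in(p1,t2)", "in(p2,t2)", "truck_at(t2,portB)"]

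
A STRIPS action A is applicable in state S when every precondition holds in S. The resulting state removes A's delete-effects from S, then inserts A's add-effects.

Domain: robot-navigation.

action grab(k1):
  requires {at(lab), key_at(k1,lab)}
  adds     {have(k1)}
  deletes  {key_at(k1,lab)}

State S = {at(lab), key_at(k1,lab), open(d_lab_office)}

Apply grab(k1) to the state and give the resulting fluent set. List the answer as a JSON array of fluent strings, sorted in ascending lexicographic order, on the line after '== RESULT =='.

Compute (S \ del) ∪ add:
  pre ⊆ S: {at(lab), key_at(k1,lab)} ⊆ S  — applicable
  S \ del = {at(lab), open(d_lab_office)}
  ∪ add   = {at(lab), have(k1), open(d_lab_office)}

== RESULT ==
["at(lab)", "have(k1)", "open(d_lab_office)"]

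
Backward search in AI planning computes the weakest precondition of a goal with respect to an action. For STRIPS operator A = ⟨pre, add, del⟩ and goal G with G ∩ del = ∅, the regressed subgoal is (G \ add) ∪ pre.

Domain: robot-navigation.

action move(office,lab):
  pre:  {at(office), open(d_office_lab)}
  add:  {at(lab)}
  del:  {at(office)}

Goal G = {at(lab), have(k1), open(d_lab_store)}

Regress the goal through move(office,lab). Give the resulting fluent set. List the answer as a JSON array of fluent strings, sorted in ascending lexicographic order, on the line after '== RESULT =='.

Compute (G \ add) ∪ pre:
  G ∩ del = {}  (empty — regression defined)
  G \ add = {at(lab), have(k1), open(d_lab_store)} \ {at(lab)} = {have(k1), open(d_lab_store)}
  ∪ pre   = {have(k1), open(d_lab_store)} ∪ {at(office), open(d_office_lab)}
          = {at(office), have(k1), open(d_lab_store), open(d_office_lab)}

== RESULT ==
["at(office)", "have(k1)", "open(d_lab_store)", "open(d_office_lab)"]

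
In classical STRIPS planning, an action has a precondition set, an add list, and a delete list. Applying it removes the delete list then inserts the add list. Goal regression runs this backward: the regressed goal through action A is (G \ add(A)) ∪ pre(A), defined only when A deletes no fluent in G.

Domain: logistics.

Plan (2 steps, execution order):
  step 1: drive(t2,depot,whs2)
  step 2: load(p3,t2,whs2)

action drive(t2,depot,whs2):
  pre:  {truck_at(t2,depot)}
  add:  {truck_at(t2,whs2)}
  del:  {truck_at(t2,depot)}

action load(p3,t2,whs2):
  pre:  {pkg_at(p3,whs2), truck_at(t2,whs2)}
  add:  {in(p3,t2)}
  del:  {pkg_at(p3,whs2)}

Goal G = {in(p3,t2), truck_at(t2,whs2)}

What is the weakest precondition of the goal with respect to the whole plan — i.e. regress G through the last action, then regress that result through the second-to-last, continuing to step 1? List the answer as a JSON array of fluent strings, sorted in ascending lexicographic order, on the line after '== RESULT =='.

Regress step by step:
  through step 2 (load(p3,t2,whs2)): drop {in(p3,t2)}, keep {truck_at(t2,whs2)}, require {pkg_at(p3,whs2), truck_at(t2,whs2)}
    → {pkg_at(p3,whs2), truck_at(t2,whs2)}
  through step 1 (drive(t2,depot,whs2)): drop {truck_at(t2,whs2)}, keep {pkg_at(p3,whs2)}, require {truck_at(t2,depot)}
    → {pkg_at(p3,whs2), truck_at(t2,depot)}

== RESULT ==
["pkg_at(p3,whs2)", "truck_at(t2,depot)"]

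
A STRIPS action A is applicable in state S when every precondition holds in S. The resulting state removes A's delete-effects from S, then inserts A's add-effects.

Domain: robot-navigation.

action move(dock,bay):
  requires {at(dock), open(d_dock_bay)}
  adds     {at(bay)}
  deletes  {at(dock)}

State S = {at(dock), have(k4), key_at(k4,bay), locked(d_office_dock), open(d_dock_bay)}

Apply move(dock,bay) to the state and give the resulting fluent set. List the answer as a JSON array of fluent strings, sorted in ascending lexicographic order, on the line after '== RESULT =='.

Progress:
  pre ⊆ S: {at(dock), open(d_dock_bay)} ⊆ S  — applicable
  S \ del = {have(k4), key_at(k4,bay), locked(d_office_dock), open(d_dock_bay)}
  ∪ add   = {at(bay), have(k4), key_at(k4,bay), locked(d_office_dock), open(d_dock_bay)}

== RESULT ==
["at(bay)", "have(k4)", "key_at(k4,bay)", "locked(d_office_dock)", "open(d_dock_bay)"]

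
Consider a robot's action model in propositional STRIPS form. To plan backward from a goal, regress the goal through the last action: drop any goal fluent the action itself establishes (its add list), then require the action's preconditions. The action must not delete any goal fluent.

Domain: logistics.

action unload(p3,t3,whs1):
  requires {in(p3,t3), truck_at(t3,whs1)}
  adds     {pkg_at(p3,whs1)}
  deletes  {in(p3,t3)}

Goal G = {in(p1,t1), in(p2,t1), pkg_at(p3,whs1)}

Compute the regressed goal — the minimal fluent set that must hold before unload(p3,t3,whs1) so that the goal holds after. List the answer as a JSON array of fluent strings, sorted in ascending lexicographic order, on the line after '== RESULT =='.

Regress:
  G ∩ del = {}  (empty — regression defined)
  G \ add = {in(p1,t1), in(p2,t1), pkg_at(p3,whs1)} \ {pkg_at(p3,whs1)} = {in(p1,t1), in(p2,t1)}
  ∪ pre   = {in(p1,t1), in(p2,t1)} ∪ {in(p3,t3), truck_at(t3,whs1)}
          = {in(p1,t1), in(p2,t1), in(p3,t3), truck_at(t3,whs1)}

== RESULT ==
["in(p1,t1)", "in(p2,t1)", "in(p3,t3)", "truck_at(t3,whs1)"]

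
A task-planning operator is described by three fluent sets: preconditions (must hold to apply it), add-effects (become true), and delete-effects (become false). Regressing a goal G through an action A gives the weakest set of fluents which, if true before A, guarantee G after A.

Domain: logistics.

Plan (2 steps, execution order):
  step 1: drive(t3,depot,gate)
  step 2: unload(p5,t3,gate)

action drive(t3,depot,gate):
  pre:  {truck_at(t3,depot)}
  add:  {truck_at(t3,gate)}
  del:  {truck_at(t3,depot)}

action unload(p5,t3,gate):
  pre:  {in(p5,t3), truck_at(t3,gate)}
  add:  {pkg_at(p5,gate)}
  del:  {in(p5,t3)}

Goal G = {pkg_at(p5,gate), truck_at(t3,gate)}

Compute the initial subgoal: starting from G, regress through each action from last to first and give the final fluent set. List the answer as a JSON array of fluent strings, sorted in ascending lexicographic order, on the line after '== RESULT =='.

Regress step by step:
  through step 2 (unload(p5,t3,gate)): drop {pkg_at(p5,gate)}, keep {truck_at(t3,gate)}, require {in(p5,t3), truck_at(t3,gate)}
    → {in(p5,t3), truck_at(t3,gate)}
  through step 1 (drive(t3,depot,gate)): drop {truck_at(t3,gate)}, keep {in(p5,t3)}, require {truck_at(t3,depot)}
    → {in(p5,t3), truck_at(t3,depot)}

== RESULT ==
["in(p5,t3)", "truck_at(t3,depot)"]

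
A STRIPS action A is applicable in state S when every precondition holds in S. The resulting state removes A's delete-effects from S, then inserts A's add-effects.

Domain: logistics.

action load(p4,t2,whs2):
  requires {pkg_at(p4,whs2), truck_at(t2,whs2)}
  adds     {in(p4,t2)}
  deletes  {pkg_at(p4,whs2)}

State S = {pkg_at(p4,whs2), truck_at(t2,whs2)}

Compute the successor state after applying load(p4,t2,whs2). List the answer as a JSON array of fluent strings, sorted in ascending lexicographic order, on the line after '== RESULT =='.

Progress:
  pre ⊆ S: {pkg_at(p4,whs2), truck_at(t2,whs2)} ⊆ S  — applicable
  S \ del = {truck_at(t2,whs2)}
  ∪ add   = {in(p4,t2), truck_at(t2,whs2)}

== RESULT ==
["in(p4,t2)", "truck_at(t2,whs2)"]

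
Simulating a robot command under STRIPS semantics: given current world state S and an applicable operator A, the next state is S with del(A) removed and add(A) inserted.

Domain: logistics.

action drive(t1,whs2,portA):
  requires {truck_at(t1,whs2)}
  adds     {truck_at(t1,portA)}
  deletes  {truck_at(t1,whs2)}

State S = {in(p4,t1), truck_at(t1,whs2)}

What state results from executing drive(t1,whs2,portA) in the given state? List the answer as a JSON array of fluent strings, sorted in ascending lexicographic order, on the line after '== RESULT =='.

Progress:
  pre ⊆ S: {truck_at(t1,whs2)} ⊆ S  — applicable
  S \ del = {in(p4,t1)}
  ∪ add   = {in(p4,t1), truck_at(t1,portA)}

== RESULT ==
["in(p4,t1)", "truck_at(t1,portA)"]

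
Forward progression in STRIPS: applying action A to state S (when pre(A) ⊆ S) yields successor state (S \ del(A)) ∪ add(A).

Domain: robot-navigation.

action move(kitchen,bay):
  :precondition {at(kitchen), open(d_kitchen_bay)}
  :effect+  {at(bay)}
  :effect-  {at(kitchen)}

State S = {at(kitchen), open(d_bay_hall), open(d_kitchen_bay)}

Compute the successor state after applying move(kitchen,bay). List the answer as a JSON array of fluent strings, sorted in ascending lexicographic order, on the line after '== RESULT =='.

Progress:
  pre ⊆ S: {at(kitchen), open(d_kitchen_bay)} ⊆ S  — applicable
  S \ del = {open(d_bay_hall), open(d_kitchen_bay)}
  ∪ add   = {at(bay), open(d_bay_hall), open(d_kitchen_bay)}

== RESULT ==
["at(bay)", "open(d_bay_hall)", "open(d_kitchen_bay)"]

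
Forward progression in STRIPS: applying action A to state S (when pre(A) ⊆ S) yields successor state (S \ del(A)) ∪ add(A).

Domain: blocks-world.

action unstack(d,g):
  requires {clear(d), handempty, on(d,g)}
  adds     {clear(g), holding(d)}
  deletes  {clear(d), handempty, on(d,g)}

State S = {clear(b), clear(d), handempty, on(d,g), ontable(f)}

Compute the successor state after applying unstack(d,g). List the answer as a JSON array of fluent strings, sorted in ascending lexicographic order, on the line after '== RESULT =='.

Compute (S \ del) ∪ add:
  pre ⊆ S: {clear(d), handempty, on(d,g)} ⊆ S  — applicable
  S \ del = {clear(b), ontable(f)}
  ∪ add   = {clear(b), clear(g), holding(d), ontable(f)}

== RESULT ==
["clear(b)", "clear(g)", "holding(d)", "ontable(f)"]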